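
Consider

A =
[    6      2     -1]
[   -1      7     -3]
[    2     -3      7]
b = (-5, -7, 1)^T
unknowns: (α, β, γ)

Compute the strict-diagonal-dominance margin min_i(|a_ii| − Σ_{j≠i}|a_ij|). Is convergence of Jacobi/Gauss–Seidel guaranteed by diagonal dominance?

row 1: |6| − (2+1) = 3
row 2: |7| − (1+3) = 3
row 3: |7| − (2+3) = 2
minimum over rows = 2 → strictly diagonally dominant (convergence guaranteed)

2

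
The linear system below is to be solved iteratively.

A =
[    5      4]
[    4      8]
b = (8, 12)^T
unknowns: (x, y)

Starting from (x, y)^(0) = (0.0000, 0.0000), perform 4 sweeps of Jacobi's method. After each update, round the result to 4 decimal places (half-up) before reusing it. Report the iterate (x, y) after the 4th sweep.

Iteration 1:
  x = (8 - (4)·0.0000) / (5) = 1.6000
  y = (12 - (4)·0.0000) / (8) = 1.5000
Iteration 2:
  x = (8 - (4)·1.5000) / (5) = 0.4000
  y = (12 - (4)·1.6000) / (8) = 0.7000
Iteration 3:
  x = (8 - (4)·0.7000) / (5) = 1.0400
  y = (12 - (4)·0.4000) / (8) = 1.3000
Iteration 4:
  x = (8 - (4)·1.3000) / (5) = 0.5600
  y = (12 - (4)·1.0400) / (8) = 0.9800

(0.5600, 0.9800)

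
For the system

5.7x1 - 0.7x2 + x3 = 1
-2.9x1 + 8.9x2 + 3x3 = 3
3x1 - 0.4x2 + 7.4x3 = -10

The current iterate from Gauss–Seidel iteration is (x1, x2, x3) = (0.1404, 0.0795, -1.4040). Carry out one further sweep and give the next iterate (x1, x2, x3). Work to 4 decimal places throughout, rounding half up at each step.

(0.4315, 0.9509, -1.4749)

One sweep:
  x1 = (1 - (-0.7)·0.0795 - (1)·-1.4040) / (5.7) = 0.4315
  x2 = (3 - (-2.9)·0.4315 - (3)·-1.4040) / (8.9) = 0.9509
  x3 = (-10 - (3)·0.4315 - (-0.4)·0.9509) / (7.4) = -1.4749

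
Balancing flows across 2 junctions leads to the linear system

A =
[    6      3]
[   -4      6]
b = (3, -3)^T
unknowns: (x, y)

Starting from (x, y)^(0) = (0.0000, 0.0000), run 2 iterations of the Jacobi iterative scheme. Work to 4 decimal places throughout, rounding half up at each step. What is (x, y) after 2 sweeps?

Iteration 1:
  x = (3 - (3)·0.0000) / (6) = 0.5000
  y = (-3 - (-4)·0.0000) / (6) = -0.5000
Iteration 2:
  x = (3 - (3)·-0.5000) / (6) = 0.7500
  y = (-3 - (-4)·0.5000) / (6) = -0.1667

(0.7500, -0.1667)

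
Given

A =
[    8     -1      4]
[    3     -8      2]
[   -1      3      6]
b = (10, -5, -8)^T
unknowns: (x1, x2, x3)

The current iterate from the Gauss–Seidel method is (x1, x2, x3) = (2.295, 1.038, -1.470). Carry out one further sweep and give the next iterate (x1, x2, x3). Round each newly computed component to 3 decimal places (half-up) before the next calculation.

One sweep:
  x1 = (10 - (-1)·1.038 - (4)·-1.470) / (8) = 2.115
  x2 = (-5 - (3)·2.115 - (2)·-1.470) / (-8) = 1.051
  x3 = (-8 - (-1)·2.115 - (3)·1.051) / (6) = -1.506

(2.115, 1.051, -1.506)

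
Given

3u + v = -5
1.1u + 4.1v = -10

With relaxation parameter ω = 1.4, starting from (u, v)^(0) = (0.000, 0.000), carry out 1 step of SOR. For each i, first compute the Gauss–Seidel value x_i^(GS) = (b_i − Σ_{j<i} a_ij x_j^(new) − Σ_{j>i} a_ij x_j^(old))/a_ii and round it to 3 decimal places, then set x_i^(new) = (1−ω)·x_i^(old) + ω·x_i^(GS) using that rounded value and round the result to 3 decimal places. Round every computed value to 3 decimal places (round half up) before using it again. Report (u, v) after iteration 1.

Iteration 1:
  u: GS value = (-5 - (1)·0.000) / (3) = -1.667;  u ← (1−ω)·0.000 + ω·-1.667 = -2.334
  v: GS value = (-10 - (1.1)·-2.334) / (4.1) = -1.813;  v ← (1−ω)·0.000 + ω·-1.813 = -2.538

(-2.334, -2.538)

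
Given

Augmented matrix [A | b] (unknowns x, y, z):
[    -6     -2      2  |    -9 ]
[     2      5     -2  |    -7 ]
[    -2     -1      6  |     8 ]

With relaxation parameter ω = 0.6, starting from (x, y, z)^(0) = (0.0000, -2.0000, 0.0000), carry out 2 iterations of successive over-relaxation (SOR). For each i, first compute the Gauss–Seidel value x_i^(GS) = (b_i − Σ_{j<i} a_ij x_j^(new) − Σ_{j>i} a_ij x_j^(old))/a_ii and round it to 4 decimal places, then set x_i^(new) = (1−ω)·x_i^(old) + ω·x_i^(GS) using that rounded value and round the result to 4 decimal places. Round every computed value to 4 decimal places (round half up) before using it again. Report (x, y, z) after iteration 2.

Iteration 1:
  x: GS value = (-9 - (-2)·-2.0000 - (2)·0.0000) / (-6) = 2.1667;  x ← (1−ω)·0.0000 + ω·2.1667 = 1.3000
  y: GS value = (-7 - (2)·1.3000 - (-2)·0.0000) / (5) = -1.9200;  y ← (1−ω)·-2.0000 + ω·-1.9200 = -1.9520
  z: GS value = (8 - (-2)·1.3000 - (-1)·-1.9520) / (6) = 1.4413;  z ← (1−ω)·0.0000 + ω·1.4413 = 0.8648
Iteration 2:
  x: GS value = (-9 - (-2)·-1.9520 - (2)·0.8648) / (-6) = 2.4389;  x ← (1−ω)·1.3000 + ω·2.4389 = 1.9833
  y: GS value = (-7 - (2)·1.9833 - (-2)·0.8648) / (5) = -1.8474;  y ← (1−ω)·-1.9520 + ω·-1.8474 = -1.8892
  z: GS value = (8 - (-2)·1.9833 - (-1)·-1.8892) / (6) = 1.6796;  z ← (1−ω)·0.8648 + ω·1.6796 = 1.3537

(1.9833, -1.8892, 1.3537)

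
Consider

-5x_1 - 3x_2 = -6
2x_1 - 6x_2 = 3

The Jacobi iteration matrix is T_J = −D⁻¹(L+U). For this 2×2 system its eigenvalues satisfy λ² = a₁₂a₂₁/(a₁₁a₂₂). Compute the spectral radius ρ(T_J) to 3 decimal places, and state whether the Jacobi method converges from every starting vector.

a₁₂a₂₁/(a₁₁a₂₂) = (-3)·(2) / ((-5)·(-6)) = -0.200000
ρ = √|-0.200000| = √0.200000 = 0.447
ρ < 1, so Jacobi converges

0.447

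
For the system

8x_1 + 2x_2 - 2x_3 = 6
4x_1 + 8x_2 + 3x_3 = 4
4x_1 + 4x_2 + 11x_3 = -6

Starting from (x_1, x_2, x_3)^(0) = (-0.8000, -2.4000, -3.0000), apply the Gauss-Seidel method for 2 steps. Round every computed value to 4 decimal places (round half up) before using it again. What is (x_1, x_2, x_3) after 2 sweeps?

(0.1074, 0.9134, -0.9167)

Iteration 1:
  x_1 = (6 - (2)·-2.4000 - (-2)·-3.0000) / (8) = 0.6000
  x_2 = (4 - (4)·0.6000 - (3)·-3.0000) / (8) = 1.3250
  x_3 = (-6 - (4)·0.6000 - (4)·1.3250) / (11) = -1.2455
Iteration 2:
  x_1 = (6 - (2)·1.3250 - (-2)·-1.2455) / (8) = 0.1074
  x_2 = (4 - (4)·0.1074 - (3)·-1.2455) / (8) = 0.9134
  x_3 = (-6 - (4)·0.1074 - (4)·0.9134) / (11) = -0.9167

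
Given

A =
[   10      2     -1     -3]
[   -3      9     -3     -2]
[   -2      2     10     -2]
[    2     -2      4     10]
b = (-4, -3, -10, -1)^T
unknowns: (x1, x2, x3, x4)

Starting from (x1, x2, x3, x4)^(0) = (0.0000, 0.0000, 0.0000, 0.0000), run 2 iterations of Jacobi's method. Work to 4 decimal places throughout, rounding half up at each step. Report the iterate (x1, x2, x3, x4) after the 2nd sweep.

(-0.4633, -0.8222, -1.0333, 0.3133)

Iteration 1:
  x1 = (-4 - (2)·0.0000 - (-1)·0.0000 - (-3)·0.0000) / (10) = -0.4000
  x2 = (-3 - (-3)·0.0000 - (-3)·0.0000 - (-2)·0.0000) / (9) = -0.3333
  x3 = (-10 - (-2)·0.0000 - (2)·0.0000 - (-2)·0.0000) / (10) = -1.0000
  x4 = (-1 - (2)·0.0000 - (-2)·0.0000 - (4)·0.0000) / (10) = -0.1000
Iteration 2:
  x1 = (-4 - (2)·-0.3333 - (-1)·-1.0000 - (-3)·-0.1000) / (10) = -0.4633
  x2 = (-3 - (-3)·-0.4000 - (-3)·-1.0000 - (-2)·-0.1000) / (9) = -0.8222
  x3 = (-10 - (-2)·-0.4000 - (2)·-0.3333 - (-2)·-0.1000) / (10) = -1.0333
  x4 = (-1 - (2)·-0.4000 - (-2)·-0.3333 - (4)·-1.0000) / (10) = 0.3133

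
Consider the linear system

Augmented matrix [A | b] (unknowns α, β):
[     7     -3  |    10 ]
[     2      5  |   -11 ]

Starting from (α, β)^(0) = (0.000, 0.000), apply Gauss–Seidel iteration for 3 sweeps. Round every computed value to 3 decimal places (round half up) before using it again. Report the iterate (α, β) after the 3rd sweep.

Iteration 1:
  α = (10 - (-3)·0.000) / (7) = 1.429
  β = (-11 - (2)·1.429) / (5) = -2.772
Iteration 2:
  α = (10 - (-3)·-2.772) / (7) = 0.241
  β = (-11 - (2)·0.241) / (5) = -2.296
Iteration 3:
  α = (10 - (-3)·-2.296) / (7) = 0.445
  β = (-11 - (2)·0.445) / (5) = -2.378

(0.445, -2.378)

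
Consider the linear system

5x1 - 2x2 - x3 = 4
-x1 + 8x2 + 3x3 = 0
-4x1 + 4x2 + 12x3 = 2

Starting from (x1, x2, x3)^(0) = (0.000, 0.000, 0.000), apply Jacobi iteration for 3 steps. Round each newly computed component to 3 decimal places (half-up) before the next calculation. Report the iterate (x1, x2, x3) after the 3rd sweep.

(0.901, -0.058, 0.432)

Iteration 1:
  x1 = (4 - (-2)·0.000 - (-1)·0.000) / (5) = 0.800
  x2 = (0 - (-1)·0.000 - (3)·0.000) / (8) = 0.000
  x3 = (2 - (-4)·0.000 - (4)·0.000) / (12) = 0.167
Iteration 2:
  x1 = (4 - (-2)·0.000 - (-1)·0.167) / (5) = 0.833
  x2 = (0 - (-1)·0.800 - (3)·0.167) / (8) = 0.037
  x3 = (2 - (-4)·0.800 - (4)·0.000) / (12) = 0.433
Iteration 3:
  x1 = (4 - (-2)·0.037 - (-1)·0.433) / (5) = 0.901
  x2 = (0 - (-1)·0.833 - (3)·0.433) / (8) = -0.058
  x3 = (2 - (-4)·0.833 - (4)·0.037) / (12) = 0.432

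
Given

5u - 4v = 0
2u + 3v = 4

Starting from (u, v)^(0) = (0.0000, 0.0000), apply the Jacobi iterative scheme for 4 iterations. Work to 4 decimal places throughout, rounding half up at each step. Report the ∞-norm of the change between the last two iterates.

Iteration 1:
  u = (0 - (-4)·0.0000) / (5) = 0.0000
  v = (4 - (2)·0.0000) / (3) = 1.3333
Iteration 2:
  u = (0 - (-4)·1.3333) / (5) = 1.0666
  v = (4 - (2)·0.0000) / (3) = 1.3333
Iteration 3:
  u = (0 - (-4)·1.3333) / (5) = 1.0666
  v = (4 - (2)·1.0666) / (3) = 0.6223
Iteration 4:
  u = (0 - (-4)·0.6223) / (5) = 0.4978
  v = (4 - (2)·1.0666) / (3) = 0.6223
Change: (-0.5688, 0.0000) → max |·| = 0.5688

0.5688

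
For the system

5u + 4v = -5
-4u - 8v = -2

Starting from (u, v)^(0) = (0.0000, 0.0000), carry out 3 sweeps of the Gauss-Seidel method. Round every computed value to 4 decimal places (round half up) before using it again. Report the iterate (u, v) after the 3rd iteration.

Iteration 1:
  u = (-5 - (4)·0.0000) / (5) = -1.0000
  v = (-2 - (-4)·-1.0000) / (-8) = 0.7500
Iteration 2:
  u = (-5 - (4)·0.7500) / (5) = -1.6000
  v = (-2 - (-4)·-1.6000) / (-8) = 1.0500
Iteration 3:
  u = (-5 - (4)·1.0500) / (5) = -1.8400
  v = (-2 - (-4)·-1.8400) / (-8) = 1.1700

(-1.8400, 1.1700)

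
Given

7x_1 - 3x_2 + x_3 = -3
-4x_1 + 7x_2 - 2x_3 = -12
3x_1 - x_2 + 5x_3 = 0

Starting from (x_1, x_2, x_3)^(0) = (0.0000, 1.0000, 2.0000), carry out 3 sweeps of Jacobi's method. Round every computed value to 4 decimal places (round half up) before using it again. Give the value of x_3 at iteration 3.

Iteration 1:
  x_1 = (-3 - (-3)·1.0000 - (1)·2.0000) / (7) = -0.2857
  x_2 = (-12 - (-4)·0.0000 - (-2)·2.0000) / (7) = -1.1429
  x_3 = (0 - (3)·0.0000 - (-1)·1.0000) / (5) = 0.2000
Iteration 2:
  x_1 = (-3 - (-3)·-1.1429 - (1)·0.2000) / (7) = -0.9470
  x_2 = (-12 - (-4)·-0.2857 - (-2)·0.2000) / (7) = -1.8204
  x_3 = (0 - (3)·-0.2857 - (-1)·-1.1429) / (5) = -0.0572
Iteration 3:
  x_1 = (-3 - (-3)·-1.8204 - (1)·-0.0572) / (7) = -1.2006
  x_2 = (-12 - (-4)·-0.9470 - (-2)·-0.0572) / (7) = -2.2718
  x_3 = (0 - (3)·-0.9470 - (-1)·-1.8204) / (5) = 0.2041

0.2041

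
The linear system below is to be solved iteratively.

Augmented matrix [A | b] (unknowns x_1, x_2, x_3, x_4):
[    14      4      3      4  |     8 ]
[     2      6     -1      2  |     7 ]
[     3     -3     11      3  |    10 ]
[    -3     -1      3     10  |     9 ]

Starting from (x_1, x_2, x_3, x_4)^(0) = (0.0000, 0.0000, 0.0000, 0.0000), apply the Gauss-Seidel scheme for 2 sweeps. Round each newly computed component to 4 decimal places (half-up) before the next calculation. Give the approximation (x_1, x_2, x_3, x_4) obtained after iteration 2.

Iteration 1:
  x_1 = (8 - (4)·0.0000 - (3)·0.0000 - (4)·0.0000) / (14) = 0.5714
  x_2 = (7 - (2)·0.5714 - (-1)·0.0000 - (2)·0.0000) / (6) = 0.9762
  x_3 = (10 - (3)·0.5714 - (-3)·0.9762 - (3)·0.0000) / (11) = 1.0195
  x_4 = (9 - (-3)·0.5714 - (-1)·0.9762 - (3)·1.0195) / (10) = 0.8632
Iteration 2:
  x_1 = (8 - (4)·0.9762 - (3)·1.0195 - (4)·0.8632) / (14) = -0.1726
  x_2 = (7 - (2)·-0.1726 - (-1)·1.0195 - (2)·0.8632) / (6) = 1.1064
  x_3 = (10 - (3)·-0.1726 - (-3)·1.1064 - (3)·0.8632) / (11) = 1.0225
  x_4 = (9 - (-3)·-0.1726 - (-1)·1.1064 - (3)·1.0225) / (10) = 0.6521

(-0.1726, 1.1064, 1.0225, 0.6521)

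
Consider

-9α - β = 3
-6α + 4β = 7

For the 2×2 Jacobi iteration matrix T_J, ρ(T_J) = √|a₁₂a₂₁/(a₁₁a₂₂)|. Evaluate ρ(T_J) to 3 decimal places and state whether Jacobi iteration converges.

a₁₂a₂₁/(a₁₁a₂₂) = (-1)·(-6) / ((-9)·(4)) = -0.166667
ρ = √|-0.166667| = √0.166667 = 0.408
ρ < 1, so Jacobi converges

0.408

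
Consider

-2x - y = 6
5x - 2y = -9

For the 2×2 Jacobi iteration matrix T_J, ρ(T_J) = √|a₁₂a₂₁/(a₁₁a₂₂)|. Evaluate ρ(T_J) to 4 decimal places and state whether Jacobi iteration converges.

a₁₂a₂₁/(a₁₁a₂₂) = (-1)·(5) / ((-2)·(-2)) = -1.250000
ρ = √|-1.250000| = √1.250000 = 1.1180
ρ > 1, so Jacobi diverges

1.1180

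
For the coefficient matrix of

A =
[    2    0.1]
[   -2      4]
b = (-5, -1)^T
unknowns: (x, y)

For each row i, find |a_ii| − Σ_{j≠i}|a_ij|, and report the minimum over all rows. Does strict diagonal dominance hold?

row 1: |2| − (0.1) = 1.9
row 2: |4| − (2) = 2
minimum over rows = 1.9 → strictly diagonally dominant (convergence guaranteed)

1.9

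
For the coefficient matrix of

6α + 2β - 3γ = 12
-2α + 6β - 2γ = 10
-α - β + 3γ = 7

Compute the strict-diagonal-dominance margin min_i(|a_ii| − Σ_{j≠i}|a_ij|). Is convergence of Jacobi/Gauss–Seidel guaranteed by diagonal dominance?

1

row 1: |6| − (2+3) = 1
row 2: |6| − (2+2) = 2
row 3: |3| − (1+1) = 1
minimum over rows = 1 → strictly diagonally dominant (convergence guaranteed)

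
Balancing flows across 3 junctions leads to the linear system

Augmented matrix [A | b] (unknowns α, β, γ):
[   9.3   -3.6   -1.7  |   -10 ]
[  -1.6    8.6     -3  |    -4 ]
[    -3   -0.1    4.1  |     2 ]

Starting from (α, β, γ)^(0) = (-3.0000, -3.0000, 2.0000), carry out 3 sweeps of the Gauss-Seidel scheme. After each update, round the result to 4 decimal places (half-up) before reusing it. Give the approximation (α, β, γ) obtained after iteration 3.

Iteration 1:
  α = (-10 - (-3.6)·-3.0000 - (-1.7)·2.0000) / (9.3) = -1.8710
  β = (-4 - (-1.6)·-1.8710 - (-3)·2.0000) / (8.6) = -0.1155
  γ = (2 - (-3)·-1.8710 - (-0.1)·-0.1155) / (4.1) = -0.8840
Iteration 2:
  α = (-10 - (-3.6)·-0.1155 - (-1.7)·-0.8840) / (9.3) = -1.2816
  β = (-4 - (-1.6)·-1.2816 - (-3)·-0.8840) / (8.6) = -1.0119
  γ = (2 - (-3)·-1.2816 - (-0.1)·-1.0119) / (4.1) = -0.4746
Iteration 3:
  α = (-10 - (-3.6)·-1.0119 - (-1.7)·-0.4746) / (9.3) = -1.5537
  β = (-4 - (-1.6)·-1.5537 - (-3)·-0.4746) / (8.6) = -0.9197
  γ = (2 - (-3)·-1.5537 - (-0.1)·-0.9197) / (4.1) = -0.6715

(-1.5537, -0.9197, -0.6715)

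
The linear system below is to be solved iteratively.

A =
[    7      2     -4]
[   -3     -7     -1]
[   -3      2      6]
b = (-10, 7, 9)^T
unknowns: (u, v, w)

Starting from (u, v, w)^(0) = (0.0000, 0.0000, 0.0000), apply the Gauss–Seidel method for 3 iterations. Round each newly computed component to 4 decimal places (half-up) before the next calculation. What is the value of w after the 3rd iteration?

Iteration 1:
  u = (-10 - (2)·0.0000 - (-4)·0.0000) / (7) = -1.4286
  v = (7 - (-3)·-1.4286 - (-1)·0.0000) / (-7) = -0.3877
  w = (9 - (-3)·-1.4286 - (2)·-0.3877) / (6) = 0.9149
Iteration 2:
  u = (-10 - (2)·-0.3877 - (-4)·0.9149) / (7) = -0.7950
  v = (7 - (-3)·-0.7950 - (-1)·0.9149) / (-7) = -0.7900
  w = (9 - (-3)·-0.7950 - (2)·-0.7900) / (6) = 1.3658
Iteration 3:
  u = (-10 - (2)·-0.7900 - (-4)·1.3658) / (7) = -0.4224
  v = (7 - (-3)·-0.4224 - (-1)·1.3658) / (-7) = -1.0141
  w = (9 - (-3)·-0.4224 - (2)·-1.0141) / (6) = 1.6268

1.6268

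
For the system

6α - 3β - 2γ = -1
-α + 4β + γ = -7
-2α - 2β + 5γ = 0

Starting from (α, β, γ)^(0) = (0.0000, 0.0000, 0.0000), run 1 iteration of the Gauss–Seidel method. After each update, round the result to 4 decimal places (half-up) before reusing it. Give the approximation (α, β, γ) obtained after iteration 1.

Iteration 1:
  α = (-1 - (-3)·0.0000 - (-2)·0.0000) / (6) = -0.1667
  β = (-7 - (-1)·-0.1667 - (1)·0.0000) / (4) = -1.7917
  γ = (0 - (-2)·-0.1667 - (-2)·-1.7917) / (5) = -0.7834

(-0.1667, -1.7917, -0.7834)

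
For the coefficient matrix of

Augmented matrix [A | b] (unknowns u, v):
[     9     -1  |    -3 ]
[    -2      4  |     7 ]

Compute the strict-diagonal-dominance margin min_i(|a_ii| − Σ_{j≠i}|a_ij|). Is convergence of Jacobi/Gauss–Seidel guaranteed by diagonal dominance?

2

row 1: |9| − (1) = 8
row 2: |4| − (2) = 2
minimum over rows = 2 → strictly diagonally dominant (convergence guaranteed)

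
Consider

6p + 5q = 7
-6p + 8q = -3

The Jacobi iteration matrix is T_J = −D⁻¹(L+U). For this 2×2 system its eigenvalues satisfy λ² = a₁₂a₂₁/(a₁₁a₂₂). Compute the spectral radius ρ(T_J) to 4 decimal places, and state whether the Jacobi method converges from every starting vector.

a₁₂a₂₁/(a₁₁a₂₂) = (5)·(-6) / ((6)·(8)) = -0.625000
ρ = √|-0.625000| = √0.625000 = 0.7906
ρ < 1, so Jacobi converges

0.7906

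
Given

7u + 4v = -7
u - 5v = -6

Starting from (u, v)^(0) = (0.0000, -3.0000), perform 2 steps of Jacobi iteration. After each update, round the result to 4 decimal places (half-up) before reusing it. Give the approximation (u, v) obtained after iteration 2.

(-1.6857, 1.3429)

Iteration 1:
  u = (-7 - (4)·-3.0000) / (7) = 0.7143
  v = (-6 - (1)·0.0000) / (-5) = 1.2000
Iteration 2:
  u = (-7 - (4)·1.2000) / (7) = -1.6857
  v = (-6 - (1)·0.7143) / (-5) = 1.3429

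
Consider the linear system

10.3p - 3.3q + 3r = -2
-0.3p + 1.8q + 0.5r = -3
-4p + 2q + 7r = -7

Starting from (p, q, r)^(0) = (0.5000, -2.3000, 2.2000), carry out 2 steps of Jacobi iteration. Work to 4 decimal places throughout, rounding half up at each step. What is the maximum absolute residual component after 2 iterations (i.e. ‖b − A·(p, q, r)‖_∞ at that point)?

Iteration 1:
  p = (-2 - (-3.3)·-2.3000 - (3)·2.2000) / (10.3) = -1.5718
  q = (-3 - (-0.3)·0.5000 - (0.5)·2.2000) / (1.8) = -2.1944
  r = (-7 - (-4)·0.5000 - (2)·-2.3000) / (7) = -0.0571
Iteration 2:
  p = (-2 - (-3.3)·-2.1944 - (3)·-0.0571) / (10.3) = -0.8806
  q = (-3 - (-0.3)·-1.5718 - (0.5)·-0.0571) / (1.8) = -1.9128
  r = (-7 - (-4)·-1.5718 - (2)·-2.1944) / (7) = -1.2712
Residual b − A·x = (4.5715, 0.8145, 2.2016); ∞-norm = 4.5715

4.5715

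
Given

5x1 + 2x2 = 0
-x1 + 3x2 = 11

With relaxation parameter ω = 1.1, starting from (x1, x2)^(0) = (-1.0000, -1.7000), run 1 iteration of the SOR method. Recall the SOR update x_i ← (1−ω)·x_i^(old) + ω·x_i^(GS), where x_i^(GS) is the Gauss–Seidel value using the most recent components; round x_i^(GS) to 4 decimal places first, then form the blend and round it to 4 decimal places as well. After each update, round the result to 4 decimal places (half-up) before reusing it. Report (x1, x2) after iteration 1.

(0.8480, 4.5142)

Iteration 1:
  x1: GS value = (0 - (2)·-1.7000) / (5) = 0.6800;  x1 ← (1−ω)·-1.0000 + ω·0.6800 = 0.8480
  x2: GS value = (11 - (-1)·0.8480) / (3) = 3.9493;  x2 ← (1−ω)·-1.7000 + ω·3.9493 = 4.5142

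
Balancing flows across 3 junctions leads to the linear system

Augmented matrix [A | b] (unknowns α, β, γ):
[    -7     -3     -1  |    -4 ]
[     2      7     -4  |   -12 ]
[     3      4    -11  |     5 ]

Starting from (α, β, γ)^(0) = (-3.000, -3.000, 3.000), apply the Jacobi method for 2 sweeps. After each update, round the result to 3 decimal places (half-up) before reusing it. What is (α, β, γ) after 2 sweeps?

Iteration 1:
  α = (-4 - (-3)·-3.000 - (-1)·3.000) / (-7) = 1.429
  β = (-12 - (2)·-3.000 - (-4)·3.000) / (7) = 0.857
  γ = (5 - (3)·-3.000 - (4)·-3.000) / (-11) = -2.364
Iteration 2:
  α = (-4 - (-3)·0.857 - (-1)·-2.364) / (-7) = 0.542
  β = (-12 - (2)·1.429 - (-4)·-2.364) / (7) = -3.473
  γ = (5 - (3)·1.429 - (4)·0.857) / (-11) = 0.247

(0.542, -3.473, 0.247)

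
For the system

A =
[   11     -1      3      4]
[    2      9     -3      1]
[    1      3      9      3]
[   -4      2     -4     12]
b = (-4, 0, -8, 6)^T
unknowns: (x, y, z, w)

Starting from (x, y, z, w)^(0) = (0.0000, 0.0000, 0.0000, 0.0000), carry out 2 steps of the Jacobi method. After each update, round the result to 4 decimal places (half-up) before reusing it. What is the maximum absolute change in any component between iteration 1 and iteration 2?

0.4175

Iteration 1:
  x = (-4 - (-1)·0.0000 - (3)·0.0000 - (4)·0.0000) / (11) = -0.3636
  y = (0 - (2)·0.0000 - (-3)·0.0000 - (1)·0.0000) / (9) = 0.0000
  z = (-8 - (1)·0.0000 - (3)·0.0000 - (3)·0.0000) / (9) = -0.8889
  w = (6 - (-4)·0.0000 - (2)·0.0000 - (-4)·0.0000) / (12) = 0.5000
Iteration 2:
  x = (-4 - (-1)·0.0000 - (3)·-0.8889 - (4)·0.5000) / (11) = -0.3030
  y = (0 - (2)·-0.3636 - (-3)·-0.8889 - (1)·0.5000) / (9) = -0.2711
  z = (-8 - (1)·-0.3636 - (3)·0.0000 - (3)·0.5000) / (9) = -1.0152
  w = (6 - (-4)·-0.3636 - (2)·0.0000 - (-4)·-0.8889) / (12) = 0.0825
Change: (0.0606, -0.2711, -0.1263, -0.4175) → max |·| = 0.4175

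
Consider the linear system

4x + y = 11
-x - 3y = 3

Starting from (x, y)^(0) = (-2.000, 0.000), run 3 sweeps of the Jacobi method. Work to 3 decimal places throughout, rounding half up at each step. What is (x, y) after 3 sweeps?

Iteration 1:
  x = (11 - (1)·0.000) / (4) = 2.750
  y = (3 - (-1)·-2.000) / (-3) = -0.333
Iteration 2:
  x = (11 - (1)·-0.333) / (4) = 2.833
  y = (3 - (-1)·2.750) / (-3) = -1.917
Iteration 3:
  x = (11 - (1)·-1.917) / (4) = 3.229
  y = (3 - (-1)·2.833) / (-3) = -1.944

(3.229, -1.944)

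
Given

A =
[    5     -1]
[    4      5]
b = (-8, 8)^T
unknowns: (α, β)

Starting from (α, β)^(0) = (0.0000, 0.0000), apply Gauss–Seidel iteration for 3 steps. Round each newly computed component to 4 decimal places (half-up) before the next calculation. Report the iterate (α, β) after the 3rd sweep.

(-1.1162, 2.4930)

Iteration 1:
  α = (-8 - (-1)·0.0000) / (5) = -1.6000
  β = (8 - (4)·-1.6000) / (5) = 2.8800
Iteration 2:
  α = (-8 - (-1)·2.8800) / (5) = -1.0240
  β = (8 - (4)·-1.0240) / (5) = 2.4192
Iteration 3:
  α = (-8 - (-1)·2.4192) / (5) = -1.1162
  β = (8 - (4)·-1.1162) / (5) = 2.4930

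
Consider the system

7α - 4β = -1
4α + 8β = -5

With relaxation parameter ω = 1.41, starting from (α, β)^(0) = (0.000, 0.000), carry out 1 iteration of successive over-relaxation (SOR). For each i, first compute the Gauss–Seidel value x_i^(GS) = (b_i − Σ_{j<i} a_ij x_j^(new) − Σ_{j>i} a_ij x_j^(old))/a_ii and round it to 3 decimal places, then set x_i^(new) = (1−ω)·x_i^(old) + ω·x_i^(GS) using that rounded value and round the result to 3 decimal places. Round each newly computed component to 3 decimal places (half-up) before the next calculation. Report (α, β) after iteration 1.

(-0.202, -0.739)

Iteration 1:
  α: GS value = (-1 - (-4)·0.000) / (7) = -0.143;  α ← (1−ω)·0.000 + ω·-0.143 = -0.202
  β: GS value = (-5 - (4)·-0.202) / (8) = -0.524;  β ← (1−ω)·0.000 + ω·-0.524 = -0.739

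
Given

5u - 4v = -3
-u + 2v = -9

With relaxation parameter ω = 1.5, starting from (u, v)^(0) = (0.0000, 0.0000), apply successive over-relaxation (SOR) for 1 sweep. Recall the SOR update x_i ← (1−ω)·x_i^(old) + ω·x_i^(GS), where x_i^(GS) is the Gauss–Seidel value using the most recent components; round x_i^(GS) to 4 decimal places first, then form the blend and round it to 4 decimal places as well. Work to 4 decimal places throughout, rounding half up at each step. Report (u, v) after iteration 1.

Iteration 1:
  u: GS value = (-3 - (-4)·0.0000) / (5) = -0.6000;  u ← (1−ω)·0.0000 + ω·-0.6000 = -0.9000
  v: GS value = (-9 - (-1)·-0.9000) / (2) = -4.9500;  v ← (1−ω)·0.0000 + ω·-4.9500 = -7.4250

(-0.9000, -7.4250)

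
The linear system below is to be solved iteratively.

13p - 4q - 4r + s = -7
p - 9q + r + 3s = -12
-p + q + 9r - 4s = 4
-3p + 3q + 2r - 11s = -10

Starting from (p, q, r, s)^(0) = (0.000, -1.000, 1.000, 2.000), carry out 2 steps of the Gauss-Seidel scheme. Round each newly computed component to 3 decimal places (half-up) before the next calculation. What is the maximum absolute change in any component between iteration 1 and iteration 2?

0.955

Iteration 1:
  p = (-7 - (-4)·-1.000 - (-4)·1.000 - (1)·2.000) / (13) = -0.692
  q = (-12 - (1)·-0.692 - (1)·1.000 - (3)·2.000) / (-9) = 2.034
  r = (4 - (-1)·-0.692 - (1)·2.034 - (-4)·2.000) / (9) = 1.030
  s = (-10 - (-3)·-0.692 - (3)·2.034 - (2)·1.030) / (-11) = 1.840
Iteration 2:
  p = (-7 - (-4)·2.034 - (-4)·1.030 - (1)·1.840) / (13) = 0.263
  q = (-12 - (1)·0.263 - (1)·1.030 - (3)·1.840) / (-9) = 2.090
  r = (4 - (-1)·0.263 - (1)·2.090 - (-4)·1.840) / (9) = 1.059
  s = (-10 - (-3)·0.263 - (3)·2.090 - (2)·1.059) / (-11) = 1.600
Change: (0.955, 0.056, 0.029, -0.240) → max |·| = 0.955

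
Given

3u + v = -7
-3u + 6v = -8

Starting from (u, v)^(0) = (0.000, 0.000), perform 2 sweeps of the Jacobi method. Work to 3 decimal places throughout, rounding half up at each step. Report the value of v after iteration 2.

-2.500

Iteration 1:
  u = (-7 - (1)·0.000) / (3) = -2.333
  v = (-8 - (-3)·0.000) / (6) = -1.333
Iteration 2:
  u = (-7 - (1)·-1.333) / (3) = -1.889
  v = (-8 - (-3)·-2.333) / (6) = -2.500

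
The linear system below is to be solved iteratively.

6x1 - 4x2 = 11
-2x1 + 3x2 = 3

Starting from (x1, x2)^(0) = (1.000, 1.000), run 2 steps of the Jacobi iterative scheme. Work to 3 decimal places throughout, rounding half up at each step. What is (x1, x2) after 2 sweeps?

(2.945, 2.667)

Iteration 1:
  x1 = (11 - (-4)·1.000) / (6) = 2.500
  x2 = (3 - (-2)·1.000) / (3) = 1.667
Iteration 2:
  x1 = (11 - (-4)·1.667) / (6) = 2.945
  x2 = (3 - (-2)·2.500) / (3) = 2.667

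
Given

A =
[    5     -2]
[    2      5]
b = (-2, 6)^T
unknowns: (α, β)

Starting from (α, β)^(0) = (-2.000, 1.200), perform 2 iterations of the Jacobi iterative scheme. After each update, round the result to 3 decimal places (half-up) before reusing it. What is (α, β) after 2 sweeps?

(0.400, 1.168)

Iteration 1:
  α = (-2 - (-2)·1.200) / (5) = 0.080
  β = (6 - (2)·-2.000) / (5) = 2.000
Iteration 2:
  α = (-2 - (-2)·2.000) / (5) = 0.400
  β = (6 - (2)·0.080) / (5) = 1.168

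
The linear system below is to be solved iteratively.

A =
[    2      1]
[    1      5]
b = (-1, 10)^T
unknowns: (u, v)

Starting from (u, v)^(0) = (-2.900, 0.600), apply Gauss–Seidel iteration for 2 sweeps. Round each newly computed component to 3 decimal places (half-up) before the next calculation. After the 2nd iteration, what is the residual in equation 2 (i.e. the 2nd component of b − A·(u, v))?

Iteration 1:
  u = (-1 - (1)·0.600) / (2) = -0.800
  v = (10 - (1)·-0.800) / (5) = 2.160
Iteration 2:
  u = (-1 - (1)·2.160) / (2) = -1.580
  v = (10 - (1)·-1.580) / (5) = 2.316
Residual b − A·x = (-0.156, 0.000)

0.000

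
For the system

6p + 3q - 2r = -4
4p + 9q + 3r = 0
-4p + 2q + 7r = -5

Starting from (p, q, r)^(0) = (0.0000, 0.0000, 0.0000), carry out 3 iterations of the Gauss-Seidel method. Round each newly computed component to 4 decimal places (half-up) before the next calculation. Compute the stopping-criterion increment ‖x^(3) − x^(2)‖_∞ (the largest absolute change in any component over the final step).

0.4805

Iteration 1:
  p = (-4 - (3)·0.0000 - (-2)·0.0000) / (6) = -0.6667
  q = (0 - (4)·-0.6667 - (3)·0.0000) / (9) = 0.2963
  r = (-5 - (-4)·-0.6667 - (2)·0.2963) / (7) = -1.1799
Iteration 2:
  p = (-4 - (3)·0.2963 - (-2)·-1.1799) / (6) = -1.2081
  q = (0 - (4)·-1.2081 - (3)·-1.1799) / (9) = 0.9302
  r = (-5 - (-4)·-1.2081 - (2)·0.9302) / (7) = -1.6704
Iteration 3:
  p = (-4 - (3)·0.9302 - (-2)·-1.6704) / (6) = -1.6886
  q = (0 - (4)·-1.6886 - (3)·-1.6704) / (9) = 1.3073
  r = (-5 - (-4)·-1.6886 - (2)·1.3073) / (7) = -2.0527
Change: (-0.4805, 0.3771, -0.3823) → max |·| = 0.4805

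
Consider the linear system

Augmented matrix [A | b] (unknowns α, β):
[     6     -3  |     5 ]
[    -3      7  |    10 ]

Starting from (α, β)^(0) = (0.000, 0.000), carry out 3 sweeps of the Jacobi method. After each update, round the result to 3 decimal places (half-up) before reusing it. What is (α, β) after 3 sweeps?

Iteration 1:
  α = (5 - (-3)·0.000) / (6) = 0.833
  β = (10 - (-3)·0.000) / (7) = 1.429
Iteration 2:
  α = (5 - (-3)·1.429) / (6) = 1.548
  β = (10 - (-3)·0.833) / (7) = 1.786
Iteration 3:
  α = (5 - (-3)·1.786) / (6) = 1.726
  β = (10 - (-3)·1.548) / (7) = 2.092

(1.726, 2.092)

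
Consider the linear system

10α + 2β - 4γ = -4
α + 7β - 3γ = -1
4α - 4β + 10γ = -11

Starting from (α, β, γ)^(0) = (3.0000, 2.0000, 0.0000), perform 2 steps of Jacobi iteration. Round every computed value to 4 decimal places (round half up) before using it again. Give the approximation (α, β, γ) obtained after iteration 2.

Iteration 1:
  α = (-4 - (2)·2.0000 - (-4)·0.0000) / (10) = -0.8000
  β = (-1 - (1)·3.0000 - (-3)·0.0000) / (7) = -0.5714
  γ = (-11 - (4)·3.0000 - (-4)·2.0000) / (10) = -1.5000
Iteration 2:
  α = (-4 - (2)·-0.5714 - (-4)·-1.5000) / (10) = -0.8857
  β = (-1 - (1)·-0.8000 - (-3)·-1.5000) / (7) = -0.6714
  γ = (-11 - (4)·-0.8000 - (-4)·-0.5714) / (10) = -1.0086

(-0.8857, -0.6714, -1.0086)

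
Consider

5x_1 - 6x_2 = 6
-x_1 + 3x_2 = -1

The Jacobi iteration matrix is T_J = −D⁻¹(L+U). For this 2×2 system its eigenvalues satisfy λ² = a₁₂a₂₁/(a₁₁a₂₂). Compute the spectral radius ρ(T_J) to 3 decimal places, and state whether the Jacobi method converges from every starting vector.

a₁₂a₂₁/(a₁₁a₂₂) = (-6)·(-1) / ((5)·(3)) = 0.400000
ρ = √|0.400000| = √0.400000 = 0.632
ρ < 1, so Jacobi converges

0.632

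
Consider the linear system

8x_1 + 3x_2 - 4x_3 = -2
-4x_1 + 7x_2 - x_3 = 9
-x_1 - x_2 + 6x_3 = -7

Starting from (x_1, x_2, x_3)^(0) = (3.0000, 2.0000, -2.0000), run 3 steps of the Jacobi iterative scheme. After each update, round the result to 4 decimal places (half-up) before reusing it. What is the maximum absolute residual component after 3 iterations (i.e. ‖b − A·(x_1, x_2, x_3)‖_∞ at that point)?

2.1580

Iteration 1:
  x_1 = (-2 - (3)·2.0000 - (-4)·-2.0000) / (8) = -2.0000
  x_2 = (9 - (-4)·3.0000 - (-1)·-2.0000) / (7) = 2.7143
  x_3 = (-7 - (-1)·3.0000 - (-1)·2.0000) / (6) = -0.3333
Iteration 2:
  x_1 = (-2 - (3)·2.7143 - (-4)·-0.3333) / (8) = -1.4345
  x_2 = (9 - (-4)·-2.0000 - (-1)·-0.3333) / (7) = 0.0952
  x_3 = (-7 - (-1)·-2.0000 - (-1)·2.7143) / (6) = -1.0476
Iteration 3:
  x_1 = (-2 - (3)·0.0952 - (-4)·-1.0476) / (8) = -0.8095
  x_2 = (9 - (-4)·-1.4345 - (-1)·-1.0476) / (7) = 0.3163
  x_3 = (-7 - (-1)·-1.4345 - (-1)·0.0952) / (6) = -1.3899
Residual b − A·x = (-2.0325, 2.1580, 0.8462); ∞-norm = 2.1580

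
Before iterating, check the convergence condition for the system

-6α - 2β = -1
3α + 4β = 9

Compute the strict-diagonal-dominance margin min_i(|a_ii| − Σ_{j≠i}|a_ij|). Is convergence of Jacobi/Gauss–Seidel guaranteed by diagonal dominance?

1

row 1: |-6| − (2) = 4
row 2: |4| − (3) = 1
minimum over rows = 1 → strictly diagonally dominant (convergence guaranteed)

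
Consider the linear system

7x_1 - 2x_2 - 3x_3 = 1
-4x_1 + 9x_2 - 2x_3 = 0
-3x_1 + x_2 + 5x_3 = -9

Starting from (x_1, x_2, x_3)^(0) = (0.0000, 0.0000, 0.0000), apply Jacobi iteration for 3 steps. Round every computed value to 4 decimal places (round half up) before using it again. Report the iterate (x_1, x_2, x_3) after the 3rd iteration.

Iteration 1:
  x_1 = (1 - (-2)·0.0000 - (-3)·0.0000) / (7) = 0.1429
  x_2 = (0 - (-4)·0.0000 - (-2)·0.0000) / (9) = 0.0000
  x_3 = (-9 - (-3)·0.0000 - (1)·0.0000) / (5) = -1.8000
Iteration 2:
  x_1 = (1 - (-2)·0.0000 - (-3)·-1.8000) / (7) = -0.6286
  x_2 = (0 - (-4)·0.1429 - (-2)·-1.8000) / (9) = -0.3365
  x_3 = (-9 - (-3)·0.1429 - (1)·0.0000) / (5) = -1.7143
Iteration 3:
  x_1 = (1 - (-2)·-0.3365 - (-3)·-1.7143) / (7) = -0.6880
  x_2 = (0 - (-4)·-0.6286 - (-2)·-1.7143) / (9) = -0.6603
  x_3 = (-9 - (-3)·-0.6286 - (1)·-0.3365) / (5) = -2.1099

(-0.6880, -0.6603, -2.1099)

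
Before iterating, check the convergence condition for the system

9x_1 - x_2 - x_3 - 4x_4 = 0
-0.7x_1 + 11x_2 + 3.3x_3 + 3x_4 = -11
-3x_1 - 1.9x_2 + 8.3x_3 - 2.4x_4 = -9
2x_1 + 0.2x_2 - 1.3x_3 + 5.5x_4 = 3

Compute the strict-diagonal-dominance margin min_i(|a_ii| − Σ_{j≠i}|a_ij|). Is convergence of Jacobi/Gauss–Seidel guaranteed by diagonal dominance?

row 1: |9| − (1+1+4) = 3
row 2: |11| − (0.7+3.3+3) = 4
row 3: |8.3| − (3+1.9+2.4) = 1
row 4: |5.5| − (2+0.2+1.3) = 2
minimum over rows = 1 → strictly diagonally dominant (convergence guaranteed)

1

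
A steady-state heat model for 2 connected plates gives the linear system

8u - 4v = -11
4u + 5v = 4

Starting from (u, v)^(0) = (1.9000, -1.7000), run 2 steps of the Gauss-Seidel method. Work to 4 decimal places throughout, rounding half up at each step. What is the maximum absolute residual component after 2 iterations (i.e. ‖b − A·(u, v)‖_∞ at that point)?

Iteration 1:
  u = (-11 - (-4)·-1.7000) / (8) = -2.2250
  v = (4 - (4)·-2.2250) / (5) = 2.5800
Iteration 2:
  u = (-11 - (-4)·2.5800) / (8) = -0.0850
  v = (4 - (4)·-0.0850) / (5) = 0.8680
Residual b − A·x = (-6.8480, 0.0000); ∞-norm = 6.8480

6.8480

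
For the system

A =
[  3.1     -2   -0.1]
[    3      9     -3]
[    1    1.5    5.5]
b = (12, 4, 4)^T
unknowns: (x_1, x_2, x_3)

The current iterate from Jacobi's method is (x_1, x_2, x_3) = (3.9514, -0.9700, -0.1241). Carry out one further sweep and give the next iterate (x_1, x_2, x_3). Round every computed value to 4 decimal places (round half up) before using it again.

(3.2412, -0.9141, 0.2734)

One sweep:
  x_1 = (12 - (-2)·-0.9700 - (-0.1)·-0.1241) / (3.1) = 3.2412
  x_2 = (4 - (3)·3.9514 - (-3)·-0.1241) / (9) = -0.9141
  x_3 = (4 - (1)·3.9514 - (1.5)·-0.9700) / (5.5) = 0.2734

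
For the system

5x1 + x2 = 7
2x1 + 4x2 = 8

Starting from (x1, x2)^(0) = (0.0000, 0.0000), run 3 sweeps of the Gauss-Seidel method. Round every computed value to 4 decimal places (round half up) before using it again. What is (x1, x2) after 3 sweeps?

Iteration 1:
  x1 = (7 - (1)·0.0000) / (5) = 1.4000
  x2 = (8 - (2)·1.4000) / (4) = 1.3000
Iteration 2:
  x1 = (7 - (1)·1.3000) / (5) = 1.1400
  x2 = (8 - (2)·1.1400) / (4) = 1.4300
Iteration 3:
  x1 = (7 - (1)·1.4300) / (5) = 1.1140
  x2 = (8 - (2)·1.1140) / (4) = 1.4430

(1.1140, 1.4430)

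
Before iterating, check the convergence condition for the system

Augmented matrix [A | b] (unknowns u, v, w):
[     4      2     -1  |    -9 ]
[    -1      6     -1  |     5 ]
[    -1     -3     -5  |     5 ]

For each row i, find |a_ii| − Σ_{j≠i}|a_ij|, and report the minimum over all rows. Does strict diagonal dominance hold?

row 1: |4| − (2+1) = 1
row 2: |6| − (1+1) = 4
row 3: |-5| − (1+3) = 1
minimum over rows = 1 → strictly diagonally dominant (convergence guaranteed)

1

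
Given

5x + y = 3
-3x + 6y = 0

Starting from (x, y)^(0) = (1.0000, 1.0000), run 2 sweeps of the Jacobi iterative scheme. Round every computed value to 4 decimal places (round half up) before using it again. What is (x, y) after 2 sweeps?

Iteration 1:
  x = (3 - (1)·1.0000) / (5) = 0.4000
  y = (0 - (-3)·1.0000) / (6) = 0.5000
Iteration 2:
  x = (3 - (1)·0.5000) / (5) = 0.5000
  y = (0 - (-3)·0.4000) / (6) = 0.2000

(0.5000, 0.2000)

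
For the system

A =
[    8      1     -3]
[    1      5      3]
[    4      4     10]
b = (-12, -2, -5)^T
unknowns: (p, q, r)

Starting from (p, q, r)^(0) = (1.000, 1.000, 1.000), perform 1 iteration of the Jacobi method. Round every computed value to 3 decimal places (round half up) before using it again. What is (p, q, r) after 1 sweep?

Iteration 1:
  p = (-12 - (1)·1.000 - (-3)·1.000) / (8) = -1.250
  q = (-2 - (1)·1.000 - (3)·1.000) / (5) = -1.200
  r = (-5 - (4)·1.000 - (4)·1.000) / (10) = -1.300

(-1.250, -1.200, -1.300)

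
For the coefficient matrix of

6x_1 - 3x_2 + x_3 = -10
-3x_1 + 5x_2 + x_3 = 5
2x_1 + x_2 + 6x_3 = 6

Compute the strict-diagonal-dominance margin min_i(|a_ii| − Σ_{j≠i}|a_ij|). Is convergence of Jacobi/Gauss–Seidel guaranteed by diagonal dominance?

1

row 1: |6| − (3+1) = 2
row 2: |5| − (3+1) = 1
row 3: |6| − (2+1) = 3
minimum over rows = 1 → strictly diagonally dominant (convergence guaranteed)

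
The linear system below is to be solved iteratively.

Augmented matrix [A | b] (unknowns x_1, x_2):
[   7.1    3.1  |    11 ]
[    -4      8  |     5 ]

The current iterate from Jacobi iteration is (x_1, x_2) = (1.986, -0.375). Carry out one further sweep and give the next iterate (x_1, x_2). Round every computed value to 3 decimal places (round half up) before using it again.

One sweep:
  x_1 = (11 - (3.1)·-0.375) / (7.1) = 1.713
  x_2 = (5 - (-4)·1.986) / (8) = 1.618

(1.713, 1.618)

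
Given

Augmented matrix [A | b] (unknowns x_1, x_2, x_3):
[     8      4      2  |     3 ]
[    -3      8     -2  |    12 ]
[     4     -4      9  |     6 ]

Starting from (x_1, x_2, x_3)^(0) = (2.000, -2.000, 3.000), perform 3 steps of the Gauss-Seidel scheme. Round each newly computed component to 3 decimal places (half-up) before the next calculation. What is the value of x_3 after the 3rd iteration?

Iteration 1:
  x_1 = (3 - (4)·-2.000 - (2)·3.000) / (8) = 0.625
  x_2 = (12 - (-3)·0.625 - (-2)·3.000) / (8) = 2.484
  x_3 = (6 - (4)·0.625 - (-4)·2.484) / (9) = 1.493
Iteration 2:
  x_1 = (3 - (4)·2.484 - (2)·1.493) / (8) = -1.240
  x_2 = (12 - (-3)·-1.240 - (-2)·1.493) / (8) = 1.408
  x_3 = (6 - (4)·-1.240 - (-4)·1.408) / (9) = 1.844
Iteration 3:
  x_1 = (3 - (4)·1.408 - (2)·1.844) / (8) = -0.790
  x_2 = (12 - (-3)·-0.790 - (-2)·1.844) / (8) = 1.665
  x_3 = (6 - (4)·-0.790 - (-4)·1.665) / (9) = 1.758

1.758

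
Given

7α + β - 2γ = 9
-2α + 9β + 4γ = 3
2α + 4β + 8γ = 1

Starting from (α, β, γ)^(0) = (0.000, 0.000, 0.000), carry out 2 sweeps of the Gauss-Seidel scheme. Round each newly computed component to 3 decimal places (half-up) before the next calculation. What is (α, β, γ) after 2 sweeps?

(1.053, 0.792, -0.534)

Iteration 1:
  α = (9 - (1)·0.000 - (-2)·0.000) / (7) = 1.286
  β = (3 - (-2)·1.286 - (4)·0.000) / (9) = 0.619
  γ = (1 - (2)·1.286 - (4)·0.619) / (8) = -0.506
Iteration 2:
  α = (9 - (1)·0.619 - (-2)·-0.506) / (7) = 1.053
  β = (3 - (-2)·1.053 - (4)·-0.506) / (9) = 0.792
  γ = (1 - (2)·1.053 - (4)·0.792) / (8) = -0.534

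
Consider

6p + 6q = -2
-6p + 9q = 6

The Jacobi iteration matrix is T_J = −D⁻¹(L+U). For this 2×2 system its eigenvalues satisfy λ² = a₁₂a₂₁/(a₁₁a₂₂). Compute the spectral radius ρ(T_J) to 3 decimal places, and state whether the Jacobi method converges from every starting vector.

a₁₂a₂₁/(a₁₁a₂₂) = (6)·(-6) / ((6)·(9)) = -0.666667
ρ = √|-0.666667| = √0.666667 = 0.816
ρ < 1, so Jacobi converges

0.816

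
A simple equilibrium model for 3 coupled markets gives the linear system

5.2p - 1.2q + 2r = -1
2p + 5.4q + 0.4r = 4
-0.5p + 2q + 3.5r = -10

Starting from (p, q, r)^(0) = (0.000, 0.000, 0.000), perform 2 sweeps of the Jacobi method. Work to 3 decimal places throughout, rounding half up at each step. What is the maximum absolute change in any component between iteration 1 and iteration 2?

1.270

Iteration 1:
  p = (-1 - (-1.2)·0.000 - (2)·0.000) / (5.2) = -0.192
  q = (4 - (2)·0.000 - (0.4)·0.000) / (5.4) = 0.741
  r = (-10 - (-0.5)·0.000 - (2)·0.000) / (3.5) = -2.857
Iteration 2:
  p = (-1 - (-1.2)·0.741 - (2)·-2.857) / (5.2) = 1.078
  q = (4 - (2)·-0.192 - (0.4)·-2.857) / (5.4) = 1.023
  r = (-10 - (-0.5)·-0.192 - (2)·0.741) / (3.5) = -3.308
Change: (1.270, 0.282, -0.451) → max |·| = 1.270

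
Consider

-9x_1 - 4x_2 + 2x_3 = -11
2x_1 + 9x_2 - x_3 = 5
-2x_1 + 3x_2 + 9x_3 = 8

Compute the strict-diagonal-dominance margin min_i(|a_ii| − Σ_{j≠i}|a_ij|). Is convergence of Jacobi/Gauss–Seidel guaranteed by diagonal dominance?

3

row 1: |-9| − (4+2) = 3
row 2: |9| − (2+1) = 6
row 3: |9| − (2+3) = 4
minimum over rows = 3 → strictly diagonally dominant (convergence guaranteed)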